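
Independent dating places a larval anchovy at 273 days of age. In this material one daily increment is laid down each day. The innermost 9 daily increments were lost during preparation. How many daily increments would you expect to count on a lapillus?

264 daily increments

At one daily increment per day, 273 days correspond to 273 daily increments.
273 − 9 missed = 264 daily increments expected in the prepared section.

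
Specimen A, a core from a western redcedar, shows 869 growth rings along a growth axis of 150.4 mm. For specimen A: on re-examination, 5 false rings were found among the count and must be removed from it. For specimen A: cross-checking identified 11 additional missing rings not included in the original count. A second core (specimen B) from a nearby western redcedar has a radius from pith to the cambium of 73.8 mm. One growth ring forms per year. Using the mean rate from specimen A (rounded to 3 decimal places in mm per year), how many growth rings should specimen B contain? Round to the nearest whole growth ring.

Specimen A: after corrections the count is 869 − 5 + 11 = 875 growth rings.
A: 150.4 mm over 875 years gives 150.4 / 875 ≈ 0.172 mm/year.
B spans 73.8 / 0.172 = 429.07 years ≈ 429 growth rings.

429 growth rings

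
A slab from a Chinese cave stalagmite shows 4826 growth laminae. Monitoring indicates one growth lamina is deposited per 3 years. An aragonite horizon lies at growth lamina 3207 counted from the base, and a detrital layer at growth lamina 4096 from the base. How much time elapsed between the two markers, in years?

The two markers are separated by 4096 − 3207 = 889 growth laminae.
Multiplying by 3 years per growth lamina: 889 × 3 = 2667 years.

2667 years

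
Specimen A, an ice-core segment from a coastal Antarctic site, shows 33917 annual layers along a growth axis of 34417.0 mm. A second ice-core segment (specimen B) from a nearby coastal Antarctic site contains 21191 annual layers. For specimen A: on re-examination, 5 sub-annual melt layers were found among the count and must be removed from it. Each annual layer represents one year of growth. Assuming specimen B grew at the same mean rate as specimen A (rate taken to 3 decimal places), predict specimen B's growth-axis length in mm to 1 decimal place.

Specimen A: true annual layer count = 33917 − 5 = 33912.
A: Extension rate ≈ 34417.0 / 33912 = 1.015 mm/yr.
Length of B = 1.015 × 21191 = 21508.9 mm.

21508.9 mm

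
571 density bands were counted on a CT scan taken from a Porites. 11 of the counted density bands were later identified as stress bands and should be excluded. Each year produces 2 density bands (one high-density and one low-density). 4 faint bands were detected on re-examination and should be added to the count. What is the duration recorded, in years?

282 years

After corrections the count is 571 − 11 + 4 = 564 density bands.
564 density bands at 2 per year is 564 / 2 = 282 years.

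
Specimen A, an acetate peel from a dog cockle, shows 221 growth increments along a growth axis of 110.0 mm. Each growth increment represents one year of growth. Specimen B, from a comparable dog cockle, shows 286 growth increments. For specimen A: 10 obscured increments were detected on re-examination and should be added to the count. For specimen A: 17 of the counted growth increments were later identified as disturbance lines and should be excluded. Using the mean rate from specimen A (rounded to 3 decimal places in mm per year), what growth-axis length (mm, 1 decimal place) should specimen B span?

Specimen A: after corrections the count is 221 − 17 + 10 = 214 growth increments.
A: Mean rate = 110.0 mm / 214 years ≈ 0.514 mm/yr.
Length of B = 0.514 × 286 = 147.0 mm.

147.0 mm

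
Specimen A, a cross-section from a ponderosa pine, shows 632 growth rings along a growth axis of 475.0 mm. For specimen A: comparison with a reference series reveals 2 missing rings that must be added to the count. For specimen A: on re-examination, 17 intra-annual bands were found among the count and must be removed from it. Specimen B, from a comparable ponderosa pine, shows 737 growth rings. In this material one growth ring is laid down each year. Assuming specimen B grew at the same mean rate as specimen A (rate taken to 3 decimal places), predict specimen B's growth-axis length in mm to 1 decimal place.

567.5 mm

Specimen A: after corrections the count is 632 − 17 + 2 = 617 growth rings.
A: 475.0 mm over 617 years gives 475.0 / 617 ≈ 0.770 mm per year.
For B, 0.770 mm/year × 737 years = 567.5 mm.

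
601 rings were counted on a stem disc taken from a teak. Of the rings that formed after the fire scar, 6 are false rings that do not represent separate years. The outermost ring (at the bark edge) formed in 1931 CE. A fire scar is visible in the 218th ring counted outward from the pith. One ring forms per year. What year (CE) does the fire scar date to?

Between ring 218 and the bark edge there are 601 − 218 = 383 rings.
383 − 6 false = 377 true rings after the fire scar.
The ring at the bark edge is 1931 CE, so the fire scar dates to 1931 − 377 = 1554 CE.

1554 CE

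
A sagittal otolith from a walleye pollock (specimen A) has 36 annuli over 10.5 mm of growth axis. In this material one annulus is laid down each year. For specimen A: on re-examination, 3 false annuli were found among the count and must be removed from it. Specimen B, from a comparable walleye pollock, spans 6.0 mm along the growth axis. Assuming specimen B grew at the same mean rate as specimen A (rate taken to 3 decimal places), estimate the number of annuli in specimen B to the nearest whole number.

Specimen A: after corrections the count is 36 − 3 = 33 annuli.
A: 10.5 mm over 33 years gives 10.5 / 33 ≈ 0.318 mm per year.
Specimen B: 6.0 mm / 0.318 mm per year = 18.87 years ≈ 19 annuli.

19 annuli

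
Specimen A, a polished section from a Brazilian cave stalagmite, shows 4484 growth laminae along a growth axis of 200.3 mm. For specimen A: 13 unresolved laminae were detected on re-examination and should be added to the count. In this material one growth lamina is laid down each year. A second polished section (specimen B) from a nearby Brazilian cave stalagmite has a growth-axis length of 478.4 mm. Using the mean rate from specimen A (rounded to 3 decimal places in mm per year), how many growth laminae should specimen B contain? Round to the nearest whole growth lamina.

10631 growth laminae

Specimen A: adjusted count: 4484 + 13 = 4497 growth laminae.
A: Mean rate = 200.3 mm / 4497 years ≈ 0.045 mm/yr.
For B, 478.4 / 0.045 = 10631.11 years ≈ 10631 growth laminae.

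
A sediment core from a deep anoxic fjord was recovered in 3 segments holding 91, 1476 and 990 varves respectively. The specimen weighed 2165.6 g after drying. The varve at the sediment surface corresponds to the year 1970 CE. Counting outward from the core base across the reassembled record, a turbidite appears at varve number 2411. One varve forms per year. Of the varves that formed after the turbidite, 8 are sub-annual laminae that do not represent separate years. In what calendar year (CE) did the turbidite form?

Total varves = 91 + 1476 + 990 = 2557.
Between varve 2411 and the sediment surface there are 2557 − 2411 = 146 varves.
146 − 8 false = 138 true varves after the turbidite.
1970 − 138 = 1832 CE.

1832 CE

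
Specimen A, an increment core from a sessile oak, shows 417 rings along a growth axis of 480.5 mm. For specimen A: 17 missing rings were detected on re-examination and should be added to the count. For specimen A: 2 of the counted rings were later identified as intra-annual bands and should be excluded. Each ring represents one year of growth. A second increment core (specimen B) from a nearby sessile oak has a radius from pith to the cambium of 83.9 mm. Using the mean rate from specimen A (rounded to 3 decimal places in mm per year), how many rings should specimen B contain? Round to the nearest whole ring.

75 rings

Specimen A: adjusted count: 417 − 2 + 17 = 432 rings.
A: 480.5 mm over 432 years gives 480.5 / 432 ≈ 1.112 mm/year.
For B, 83.9 / 1.112 = 75.45 years ≈ 75 rings.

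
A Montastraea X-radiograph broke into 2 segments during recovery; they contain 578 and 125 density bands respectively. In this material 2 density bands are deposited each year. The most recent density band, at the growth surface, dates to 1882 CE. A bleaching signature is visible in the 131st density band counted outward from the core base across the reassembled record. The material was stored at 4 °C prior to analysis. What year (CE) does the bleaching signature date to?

1596 CE

Total density bands = 578 + 125 = 703.
703 − 131 = 572 density bands lie beyond the bleaching signature toward the growth surface.
Dividing by 2 density bands per year: 572 / 2 = 286 years.
1882 − 286 = 1596 CE.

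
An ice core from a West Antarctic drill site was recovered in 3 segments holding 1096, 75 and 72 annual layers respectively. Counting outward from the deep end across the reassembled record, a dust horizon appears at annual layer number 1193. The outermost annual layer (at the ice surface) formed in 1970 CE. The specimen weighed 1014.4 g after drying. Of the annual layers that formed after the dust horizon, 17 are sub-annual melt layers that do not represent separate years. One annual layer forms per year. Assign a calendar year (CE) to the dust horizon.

Total annual layers = 1096 + 75 + 72 = 1243.
The dust horizon sits at annual layer 1193 from the deep end, so 1243 − 1193 = 50 annual layers formed after it.
Removing the 17 false annual layers leaves 50 − 17 = 33 true annual layers beyond the dust horizon.
1970 − 33 = 1937 CE.

1937 CE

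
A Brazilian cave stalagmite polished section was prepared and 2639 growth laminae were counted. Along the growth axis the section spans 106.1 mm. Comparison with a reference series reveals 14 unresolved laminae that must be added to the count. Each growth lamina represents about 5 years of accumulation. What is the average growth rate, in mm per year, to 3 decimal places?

0.008 mm per year

Adjusted count: 2639 + 14 = 2653 growth laminae.
Multiplying by 5 years per growth lamina: 2653 × 5 = 13265 years.
106.1 mm over 13265 years gives 106.1 / 13265 ≈ 0.008 mm per year.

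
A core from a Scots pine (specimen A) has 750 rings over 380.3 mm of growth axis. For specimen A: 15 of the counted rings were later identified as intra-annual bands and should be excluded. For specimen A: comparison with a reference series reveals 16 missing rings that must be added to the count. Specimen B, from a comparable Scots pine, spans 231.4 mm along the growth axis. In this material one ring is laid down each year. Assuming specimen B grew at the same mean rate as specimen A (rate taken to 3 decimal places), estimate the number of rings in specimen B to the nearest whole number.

Specimen A: adjusted count: 750 − 15 + 16 = 751 rings.
A: Extension rate ≈ 380.3 / 751 = 0.506 mm per year.
B spans 231.4 / 0.506 = 457.31 years ≈ 457 rings.

457 rings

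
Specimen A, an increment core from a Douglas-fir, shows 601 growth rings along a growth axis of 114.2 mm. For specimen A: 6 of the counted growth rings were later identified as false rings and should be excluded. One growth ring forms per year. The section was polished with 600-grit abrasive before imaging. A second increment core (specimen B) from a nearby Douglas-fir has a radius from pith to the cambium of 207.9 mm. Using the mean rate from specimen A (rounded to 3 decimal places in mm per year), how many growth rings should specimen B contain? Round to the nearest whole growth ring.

1083 growth rings

Specimen A: after corrections the count is 601 − 6 = 595 growth rings.
A: Mean rate = 114.2 mm / 595 years ≈ 0.192 mm per year.
For B, 207.9 / 0.192 = 1082.81 years ≈ 1083 growth rings.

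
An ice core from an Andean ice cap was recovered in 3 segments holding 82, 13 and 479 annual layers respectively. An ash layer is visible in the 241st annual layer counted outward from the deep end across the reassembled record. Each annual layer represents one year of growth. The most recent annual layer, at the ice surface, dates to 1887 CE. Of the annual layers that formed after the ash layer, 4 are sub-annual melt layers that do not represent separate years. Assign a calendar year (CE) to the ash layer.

1558 CE

Total annual layers = 82 + 13 + 479 = 574.
The ash layer sits at annual layer 241 from the deep end, so 574 − 241 = 333 annual layers formed after it.
Excluding 4 false annual layers: 333 − 4 = 329.
The annual layer at the ice surface is 1887 CE, so the ash layer dates to 1887 − 329 = 1558 CE.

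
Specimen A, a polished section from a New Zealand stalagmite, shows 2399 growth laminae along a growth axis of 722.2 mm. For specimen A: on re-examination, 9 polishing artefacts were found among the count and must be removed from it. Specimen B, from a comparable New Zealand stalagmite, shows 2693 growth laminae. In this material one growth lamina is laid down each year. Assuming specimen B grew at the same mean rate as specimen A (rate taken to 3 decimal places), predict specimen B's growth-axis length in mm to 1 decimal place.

813.3 mm

Specimen A: after corrections the count is 2399 − 9 = 2390 growth laminae.
A: Extension rate ≈ 722.2 / 2390 = 0.302 mm/yr.
Length of B = 0.302 × 2693 = 813.3 mm.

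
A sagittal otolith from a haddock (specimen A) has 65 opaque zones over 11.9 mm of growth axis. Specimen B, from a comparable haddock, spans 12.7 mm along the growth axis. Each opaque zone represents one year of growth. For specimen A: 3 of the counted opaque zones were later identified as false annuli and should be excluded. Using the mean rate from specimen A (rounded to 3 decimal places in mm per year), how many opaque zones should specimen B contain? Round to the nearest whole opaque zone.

66 opaque zones

Specimen A: after corrections the count is 65 − 3 = 62 opaque zones.
A: Extension rate ≈ 11.9 / 62 = 0.192 mm/yr.
Specimen B: 12.7 mm / 0.192 mm per year = 66.15 years ≈ 66 opaque zones.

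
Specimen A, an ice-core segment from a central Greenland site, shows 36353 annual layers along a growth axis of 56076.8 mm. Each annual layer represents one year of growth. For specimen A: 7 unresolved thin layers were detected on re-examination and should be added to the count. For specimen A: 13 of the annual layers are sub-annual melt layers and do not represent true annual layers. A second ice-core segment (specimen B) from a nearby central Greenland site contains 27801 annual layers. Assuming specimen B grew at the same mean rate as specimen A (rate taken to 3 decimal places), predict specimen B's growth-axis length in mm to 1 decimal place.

Specimen A: correcting the raw count gives 36353 − 13 + 7 = 36347 true annual layers.
A: 56076.8 mm over 36347 years gives 56076.8 / 36347 ≈ 1.543 mm/year.
Length of B = 1.543 × 27801 = 42896.9 mm.

42896.9 mm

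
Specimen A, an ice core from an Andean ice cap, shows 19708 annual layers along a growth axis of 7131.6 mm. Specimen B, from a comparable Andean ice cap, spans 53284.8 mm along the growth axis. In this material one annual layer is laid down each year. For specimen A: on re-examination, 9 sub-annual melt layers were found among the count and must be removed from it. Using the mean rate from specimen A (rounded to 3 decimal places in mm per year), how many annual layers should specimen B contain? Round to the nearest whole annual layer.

Specimen A: adjusted count: 19708 − 9 = 19699 annual layers.
A: Extension rate ≈ 7131.6 / 19699 = 0.362 mm/year.
Specimen B: 53284.8 mm / 0.362 mm per year = 147195.58 years ≈ 147196 annual layers.

147196 annual layers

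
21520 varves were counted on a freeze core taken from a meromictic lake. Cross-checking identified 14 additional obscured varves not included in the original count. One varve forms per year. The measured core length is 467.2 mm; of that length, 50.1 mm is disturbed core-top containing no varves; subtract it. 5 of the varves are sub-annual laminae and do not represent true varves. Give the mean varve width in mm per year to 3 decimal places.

Adjusted count: 21520 − 5 + 14 = 21529 varves.
Net length = 467.2 − 50.1 = 417.1 mm.
Extension rate ≈ 417.1 / 21529 = 0.019 mm per year.

0.019 mm per year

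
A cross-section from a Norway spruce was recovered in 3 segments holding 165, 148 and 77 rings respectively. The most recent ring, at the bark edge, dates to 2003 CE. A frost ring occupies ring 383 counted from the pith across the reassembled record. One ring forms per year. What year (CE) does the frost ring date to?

Total rings = 165 + 148 + 77 = 390.
The frost ring sits at ring 383 from the pith, so 390 − 383 = 7 rings formed after it.
Counting back 7 years from 2003 CE places the frost ring in 2003 − 7 = 1996 CE.

1996 CE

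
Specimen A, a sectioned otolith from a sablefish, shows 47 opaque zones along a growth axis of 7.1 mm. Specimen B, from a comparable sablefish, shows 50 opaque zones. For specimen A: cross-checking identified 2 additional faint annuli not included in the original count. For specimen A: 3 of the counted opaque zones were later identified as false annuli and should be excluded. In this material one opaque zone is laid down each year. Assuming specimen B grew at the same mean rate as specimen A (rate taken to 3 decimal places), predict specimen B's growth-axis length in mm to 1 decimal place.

7.7 mm

Specimen A: true opaque zone count = 47 − 3 + 2 = 46.
A: Mean rate = 7.1 mm / 46 years ≈ 0.154 mm/yr.
For B, 0.154 mm/year × 50 years = 7.7 mm.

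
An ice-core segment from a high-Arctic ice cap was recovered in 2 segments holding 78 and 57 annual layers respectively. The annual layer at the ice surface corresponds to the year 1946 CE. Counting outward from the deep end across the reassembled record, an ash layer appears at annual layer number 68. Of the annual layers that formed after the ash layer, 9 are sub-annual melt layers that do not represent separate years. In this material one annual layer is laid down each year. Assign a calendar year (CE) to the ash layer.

Total annual layers = 78 + 57 = 135.
Between annual layer 68 and the ice surface there are 135 − 68 = 67 annual layers.
Removing the 9 false annual layers leaves 67 − 9 = 58 true annual layers beyond the ash layer.
Counting back 58 years from 1946 CE places the ash layer in 1946 − 58 = 1888 CE.

1888 CE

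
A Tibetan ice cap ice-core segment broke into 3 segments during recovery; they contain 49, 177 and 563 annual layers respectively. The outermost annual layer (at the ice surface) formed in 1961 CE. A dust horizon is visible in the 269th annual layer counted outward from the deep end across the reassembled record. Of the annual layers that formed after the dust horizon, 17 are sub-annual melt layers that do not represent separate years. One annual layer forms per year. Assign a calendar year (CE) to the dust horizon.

1458 CE

Total annual layers = 49 + 177 + 563 = 789.
Between annual layer 269 and the ice surface there are 789 − 269 = 520 annual layers.
520 − 17 false = 503 true annual layers after the dust horizon.
The annual layer at the ice surface is 1961 CE, so the dust horizon dates to 1961 − 503 = 1458 CE.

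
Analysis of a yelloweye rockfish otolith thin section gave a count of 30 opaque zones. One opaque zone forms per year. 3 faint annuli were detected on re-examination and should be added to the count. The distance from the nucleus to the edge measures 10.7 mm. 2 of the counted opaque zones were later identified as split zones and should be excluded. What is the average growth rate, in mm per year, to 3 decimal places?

Correcting the raw count gives 30 − 2 + 3 = 31 true opaque zones.
10.7 mm over 31 years gives 10.7 / 31 ≈ 0.345 mm per year.

0.345 mm per year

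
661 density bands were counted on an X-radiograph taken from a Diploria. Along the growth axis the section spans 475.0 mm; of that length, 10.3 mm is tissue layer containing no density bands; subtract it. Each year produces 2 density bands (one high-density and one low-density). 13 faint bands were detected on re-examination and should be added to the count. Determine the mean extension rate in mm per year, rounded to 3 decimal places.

1.379 mm per year

After corrections the count is 661 + 13 = 674 density bands.
674 density bands at 2 per year is 674 / 2 = 337 years.
Net length = 475.0 − 10.3 = 464.7 mm.
464.7 mm over 337 years gives 464.7 / 337 ≈ 1.379 mm per year.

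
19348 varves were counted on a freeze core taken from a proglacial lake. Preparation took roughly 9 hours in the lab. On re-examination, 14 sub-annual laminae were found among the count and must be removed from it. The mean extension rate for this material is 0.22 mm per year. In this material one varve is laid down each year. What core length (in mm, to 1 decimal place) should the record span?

True varve count = 19348 − 14 = 19334.
Length ≈ 0.22 × 19334 = 4253.5 mm.

4253.5 mm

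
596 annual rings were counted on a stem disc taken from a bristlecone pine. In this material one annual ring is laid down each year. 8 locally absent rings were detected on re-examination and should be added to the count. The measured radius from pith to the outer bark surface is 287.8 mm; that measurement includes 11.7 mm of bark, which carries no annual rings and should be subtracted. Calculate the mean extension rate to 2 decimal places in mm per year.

0.46 mm per year

After corrections the count is 596 + 8 = 604 annual rings.
The growth record spans 287.8 − 11.7 = 276.1 mm.
Mean rate = 276.1 mm / 604 years ≈ 0.46 mm per year.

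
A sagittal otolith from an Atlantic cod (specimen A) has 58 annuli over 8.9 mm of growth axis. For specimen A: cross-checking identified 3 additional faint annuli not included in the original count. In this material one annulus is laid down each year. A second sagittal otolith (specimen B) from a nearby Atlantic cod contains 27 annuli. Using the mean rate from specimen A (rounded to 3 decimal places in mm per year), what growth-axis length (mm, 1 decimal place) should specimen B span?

Specimen A: true annulus count = 58 + 3 = 61.
A: 8.9 mm over 61 years gives 8.9 / 61 ≈ 0.146 mm per year.
B's length ≈ 0.146 × 27 = 3.9 mm.

3.9 mm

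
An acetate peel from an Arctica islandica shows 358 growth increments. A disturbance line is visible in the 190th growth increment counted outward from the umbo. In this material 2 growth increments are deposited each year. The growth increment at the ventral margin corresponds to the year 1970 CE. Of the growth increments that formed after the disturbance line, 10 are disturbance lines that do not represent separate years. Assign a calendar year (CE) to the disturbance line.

The disturbance line sits at growth increment 190 from the umbo, so 358 − 190 = 168 growth increments formed after it.
Excluding 10 false growth increments: 168 − 10 = 158.
Dividing by 2 growth increments per year: 158 / 2 = 79 years.
1970 − 79 = 1891 CE.

1891 CE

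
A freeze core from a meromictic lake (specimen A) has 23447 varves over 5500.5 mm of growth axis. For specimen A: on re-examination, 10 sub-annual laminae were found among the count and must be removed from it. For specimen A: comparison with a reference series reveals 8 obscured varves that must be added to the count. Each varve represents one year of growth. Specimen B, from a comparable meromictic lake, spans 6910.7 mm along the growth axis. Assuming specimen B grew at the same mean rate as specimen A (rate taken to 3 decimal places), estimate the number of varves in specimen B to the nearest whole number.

29407 varves

Specimen A: true varve count = 23447 − 10 + 8 = 23445.
A: Mean rate = 5500.5 mm / 23445 years ≈ 0.235 mm/year.
Specimen B: 6910.7 mm / 0.235 mm per year = 29407.23 years ≈ 29407 varves.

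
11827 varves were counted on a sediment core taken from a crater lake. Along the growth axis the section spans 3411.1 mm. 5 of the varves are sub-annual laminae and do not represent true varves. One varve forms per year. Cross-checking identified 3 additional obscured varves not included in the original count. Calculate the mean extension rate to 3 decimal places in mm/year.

Adjusted count: 11827 − 5 + 3 = 11825 varves.
Mean rate = 3411.1 mm / 11825 years ≈ 0.288 mm/year.

0.288 mm/year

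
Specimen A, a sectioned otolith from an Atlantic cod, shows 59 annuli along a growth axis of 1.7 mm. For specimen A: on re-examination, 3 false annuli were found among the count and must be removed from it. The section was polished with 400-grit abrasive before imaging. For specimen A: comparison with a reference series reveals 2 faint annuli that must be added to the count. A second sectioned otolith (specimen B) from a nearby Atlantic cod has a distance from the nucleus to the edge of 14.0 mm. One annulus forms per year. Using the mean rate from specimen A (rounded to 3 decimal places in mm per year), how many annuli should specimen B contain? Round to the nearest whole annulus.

Specimen A: adjusted count: 59 − 3 + 2 = 58 annuli.
A: Extension rate ≈ 1.7 / 58 = 0.029 mm per year.
For B, 14.0 / 0.029 = 482.76 years ≈ 483 annuli.

483 annuli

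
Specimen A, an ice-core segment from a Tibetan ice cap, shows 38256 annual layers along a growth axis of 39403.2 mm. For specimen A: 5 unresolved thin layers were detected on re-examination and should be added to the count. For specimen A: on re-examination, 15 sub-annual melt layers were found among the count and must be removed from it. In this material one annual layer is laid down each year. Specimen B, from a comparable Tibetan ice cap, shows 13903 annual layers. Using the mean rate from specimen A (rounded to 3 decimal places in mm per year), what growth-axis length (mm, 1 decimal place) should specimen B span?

Specimen A: adjusted count: 38256 − 15 + 5 = 38246 annual layers.
A: 39403.2 mm over 38246 years gives 39403.2 / 38246 ≈ 1.030 mm/year.
Length of B = 1.030 × 13903 = 14320.1 mm.

14320.1 mm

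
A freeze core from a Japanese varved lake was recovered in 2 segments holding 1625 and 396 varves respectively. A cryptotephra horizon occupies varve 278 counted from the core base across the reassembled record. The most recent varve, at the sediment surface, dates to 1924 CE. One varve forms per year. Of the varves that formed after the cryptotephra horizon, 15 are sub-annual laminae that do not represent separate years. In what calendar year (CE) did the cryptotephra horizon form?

196 CE

Total varves = 1625 + 396 = 2021.
Between varve 278 and the sediment surface there are 2021 − 278 = 1743 varves.
1743 − 15 false = 1728 true varves after the cryptotephra horizon.
1924 − 1728 = 196 CE.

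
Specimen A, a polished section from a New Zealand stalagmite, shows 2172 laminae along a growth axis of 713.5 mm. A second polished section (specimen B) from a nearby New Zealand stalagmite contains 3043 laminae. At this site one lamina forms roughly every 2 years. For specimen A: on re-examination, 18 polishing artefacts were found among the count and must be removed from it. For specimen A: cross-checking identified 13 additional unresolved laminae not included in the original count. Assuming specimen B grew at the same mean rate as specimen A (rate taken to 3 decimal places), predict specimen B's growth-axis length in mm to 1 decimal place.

1004.2 mm

Specimen A: true lamina count = 2172 − 18 + 13 = 2167.
Specimen A: 2167 laminae at 2 years each span 2167 × 2 = 4334 years.
A: Extension rate ≈ 713.5 / 4334 = 0.165 mm/year.
Specimen B: multiplying by 2 years per lamina: 3043 × 2 = 6086 years. Length of B = 0.165 × 6086 = 1004.2 mm.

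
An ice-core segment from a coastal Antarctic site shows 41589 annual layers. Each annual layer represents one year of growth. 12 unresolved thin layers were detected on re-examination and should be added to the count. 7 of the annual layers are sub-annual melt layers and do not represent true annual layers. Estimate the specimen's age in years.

True annual layer count = 41589 − 7 + 12 = 41594.
At one annual layer per year, that is 41594 years.

41594 years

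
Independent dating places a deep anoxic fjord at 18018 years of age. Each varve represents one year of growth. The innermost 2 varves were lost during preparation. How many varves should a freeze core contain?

18016 varves

One varve per year gives 18018 varves over 18018 years.
Less the 2 uncaptured varves: 18018 − 2 = 18016.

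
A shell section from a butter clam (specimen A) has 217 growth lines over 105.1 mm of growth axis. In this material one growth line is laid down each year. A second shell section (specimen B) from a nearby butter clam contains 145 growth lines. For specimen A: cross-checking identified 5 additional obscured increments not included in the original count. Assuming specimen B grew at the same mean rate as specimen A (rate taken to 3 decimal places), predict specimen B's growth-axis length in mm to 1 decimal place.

Specimen A: correcting the raw count gives 217 + 5 = 222 true growth lines.
A: 105.1 mm over 222 years gives 105.1 / 222 ≈ 0.473 mm per year.
Length of B = 0.473 × 145 = 68.6 mm.

68.6 mm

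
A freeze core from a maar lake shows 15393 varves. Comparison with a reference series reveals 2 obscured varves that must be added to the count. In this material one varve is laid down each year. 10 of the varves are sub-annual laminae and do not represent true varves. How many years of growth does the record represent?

15385 years

True varve count = 15393 − 10 + 2 = 15385.
With a one-to-one varve periodicity this is 15385 years.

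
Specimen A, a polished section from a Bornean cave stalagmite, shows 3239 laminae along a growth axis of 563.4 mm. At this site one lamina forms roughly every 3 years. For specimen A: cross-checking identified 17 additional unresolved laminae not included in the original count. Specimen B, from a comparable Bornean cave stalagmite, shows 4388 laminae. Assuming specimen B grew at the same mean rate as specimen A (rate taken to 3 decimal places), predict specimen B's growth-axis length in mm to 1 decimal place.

763.5 mm

Specimen A: correcting the raw count gives 3239 + 17 = 3256 true laminae.
Specimen A: at 3 years per lamina, 3256 × 3 = 9768 years.
A: Extension rate ≈ 563.4 / 9768 = 0.058 mm per year.
Specimen B: 4388 laminae at 3 years each span 4388 × 3 = 13164 years. Length of B = 0.058 × 13164 = 763.5 mm.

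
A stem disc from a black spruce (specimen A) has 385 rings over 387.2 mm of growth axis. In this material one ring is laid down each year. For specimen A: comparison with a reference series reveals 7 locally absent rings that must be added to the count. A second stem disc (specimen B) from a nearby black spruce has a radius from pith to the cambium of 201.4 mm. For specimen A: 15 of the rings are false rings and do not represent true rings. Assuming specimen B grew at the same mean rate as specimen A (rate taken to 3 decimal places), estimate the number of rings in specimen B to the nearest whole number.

196 rings

Specimen A: adjusted count: 385 − 15 + 7 = 377 rings.
A: 387.2 mm over 377 years gives 387.2 / 377 ≈ 1.027 mm per year.
Specimen B: 201.4 mm / 1.027 mm per year = 196.11 years ≈ 196 rings.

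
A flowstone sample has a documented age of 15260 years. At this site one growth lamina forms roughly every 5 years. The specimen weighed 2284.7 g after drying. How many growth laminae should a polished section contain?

One growth lamina every 5 years means 15260 / 5 = 3052 growth laminae.
So 3052 growth laminae should be present.

3052 growth laminae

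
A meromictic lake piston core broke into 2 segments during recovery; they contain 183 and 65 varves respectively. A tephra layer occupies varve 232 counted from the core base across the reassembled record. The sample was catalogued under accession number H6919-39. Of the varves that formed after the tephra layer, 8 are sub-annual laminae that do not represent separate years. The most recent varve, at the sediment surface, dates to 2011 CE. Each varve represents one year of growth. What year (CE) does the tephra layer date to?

2003 CE

Total varves = 183 + 65 = 248.
The tephra layer sits at varve 232 from the core base, so 248 − 232 = 16 varves formed after it.
Removing the 8 false varves leaves 16 − 8 = 8 true varves beyond the tephra layer.
Counting back 8 years from 2011 CE places the tephra layer in 2011 − 8 = 2003 CE.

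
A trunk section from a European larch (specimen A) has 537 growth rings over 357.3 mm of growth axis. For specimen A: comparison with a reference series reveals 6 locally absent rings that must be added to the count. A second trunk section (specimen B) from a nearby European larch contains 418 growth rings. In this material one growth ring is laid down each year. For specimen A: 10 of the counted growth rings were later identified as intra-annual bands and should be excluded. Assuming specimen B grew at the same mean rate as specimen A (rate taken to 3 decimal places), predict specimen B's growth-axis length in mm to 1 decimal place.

Specimen A: adjusted count: 537 − 10 + 6 = 533 growth rings.
A: Mean rate = 357.3 mm / 533 years ≈ 0.670 mm per year.
B's length ≈ 0.670 × 418 = 280.1 mm.

280.1 mm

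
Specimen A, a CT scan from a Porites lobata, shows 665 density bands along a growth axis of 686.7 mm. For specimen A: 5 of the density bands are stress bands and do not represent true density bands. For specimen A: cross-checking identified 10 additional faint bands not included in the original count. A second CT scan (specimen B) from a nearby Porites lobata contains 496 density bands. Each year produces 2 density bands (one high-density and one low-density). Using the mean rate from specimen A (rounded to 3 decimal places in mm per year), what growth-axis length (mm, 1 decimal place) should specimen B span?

508.4 mm

Specimen A: after corrections the count is 665 − 5 + 10 = 670 density bands.
Specimen A: dividing by 2 density bands per year: 670 / 2 = 335 years.
A: Mean rate = 686.7 mm / 335 years ≈ 2.050 mm/year.
Specimen B: 496 density bands at 2 per year is 496 / 2 = 248 years. B's length ≈ 2.050 × 248 = 508.4 mm.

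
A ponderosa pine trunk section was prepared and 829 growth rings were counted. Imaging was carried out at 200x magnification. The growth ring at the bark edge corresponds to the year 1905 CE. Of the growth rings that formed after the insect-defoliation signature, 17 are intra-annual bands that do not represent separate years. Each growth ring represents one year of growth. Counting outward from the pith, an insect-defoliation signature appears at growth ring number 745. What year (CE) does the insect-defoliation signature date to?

1838 CE

829 − 745 = 84 growth rings lie beyond the insect-defoliation signature toward the bark edge.
Excluding 17 false growth rings: 84 − 17 = 67.
1905 − 67 = 1838 CE.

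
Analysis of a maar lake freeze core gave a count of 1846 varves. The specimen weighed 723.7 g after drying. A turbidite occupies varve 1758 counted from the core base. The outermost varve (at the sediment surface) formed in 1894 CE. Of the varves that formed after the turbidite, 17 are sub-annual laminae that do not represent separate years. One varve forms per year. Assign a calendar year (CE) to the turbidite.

1823 CE

Between varve 1758 and the sediment surface there are 1846 − 1758 = 88 varves.
Excluding 17 false varves: 88 − 17 = 71.
1894 − 71 = 1823 CE.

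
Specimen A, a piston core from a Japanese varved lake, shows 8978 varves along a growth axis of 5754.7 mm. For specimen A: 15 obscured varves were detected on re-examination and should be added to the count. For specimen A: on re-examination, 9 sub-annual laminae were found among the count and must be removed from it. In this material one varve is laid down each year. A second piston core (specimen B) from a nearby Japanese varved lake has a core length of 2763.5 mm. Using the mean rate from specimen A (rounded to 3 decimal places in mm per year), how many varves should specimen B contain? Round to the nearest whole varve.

4311 varves

Specimen A: after corrections the count is 8978 − 9 + 15 = 8984 varves.
A: Extension rate ≈ 5754.7 / 8984 = 0.641 mm per year.
For B, 2763.5 / 0.641 = 4311.23 years ≈ 4311 varves.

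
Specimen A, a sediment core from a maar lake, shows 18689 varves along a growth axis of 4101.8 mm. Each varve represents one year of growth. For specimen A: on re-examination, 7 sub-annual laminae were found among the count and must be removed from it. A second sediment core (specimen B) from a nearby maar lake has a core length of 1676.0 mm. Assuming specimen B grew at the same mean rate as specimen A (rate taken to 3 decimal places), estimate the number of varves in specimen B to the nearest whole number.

7618 varves

Specimen A: after corrections the count is 18689 − 7 = 18682 varves.
A: Mean rate = 4101.8 mm / 18682 years ≈ 0.220 mm per year.
Specimen B: 1676.0 mm / 0.220 mm per year = 7618.18 years ≈ 7618 varves.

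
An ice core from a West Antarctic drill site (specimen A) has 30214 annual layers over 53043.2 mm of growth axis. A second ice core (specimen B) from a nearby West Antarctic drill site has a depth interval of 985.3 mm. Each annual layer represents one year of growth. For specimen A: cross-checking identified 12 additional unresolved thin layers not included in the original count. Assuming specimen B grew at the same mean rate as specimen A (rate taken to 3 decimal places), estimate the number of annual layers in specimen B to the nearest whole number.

561 annual layers

Specimen A: after corrections the count is 30214 + 12 = 30226 annual layers.
A: 53043.2 mm over 30226 years gives 53043.2 / 30226 ≈ 1.755 mm/yr.
B spans 985.3 / 1.755 = 561.42 years ≈ 561 annual layers.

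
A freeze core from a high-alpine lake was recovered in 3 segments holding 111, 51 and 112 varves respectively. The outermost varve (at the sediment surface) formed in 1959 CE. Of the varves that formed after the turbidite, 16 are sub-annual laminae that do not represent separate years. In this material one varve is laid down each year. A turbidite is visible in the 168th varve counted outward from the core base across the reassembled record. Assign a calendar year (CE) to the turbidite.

Total varves = 111 + 51 + 112 = 274.
Between varve 168 and the sediment surface there are 274 − 168 = 106 varves.
106 − 16 false = 90 true varves after the turbidite.
1959 − 90 = 1869 CE.

1869 CE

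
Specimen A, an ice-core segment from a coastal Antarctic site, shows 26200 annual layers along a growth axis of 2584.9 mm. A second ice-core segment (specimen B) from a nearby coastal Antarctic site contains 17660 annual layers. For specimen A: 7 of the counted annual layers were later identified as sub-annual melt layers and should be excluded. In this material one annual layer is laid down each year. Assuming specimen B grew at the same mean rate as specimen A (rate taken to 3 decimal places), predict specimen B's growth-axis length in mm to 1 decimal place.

Specimen A: adjusted count: 26200 − 7 = 26193 annual layers.
A: Extension rate ≈ 2584.9 / 26193 = 0.099 mm/year.
B's length ≈ 0.099 × 17660 = 1748.3 mm.

1748.3 mm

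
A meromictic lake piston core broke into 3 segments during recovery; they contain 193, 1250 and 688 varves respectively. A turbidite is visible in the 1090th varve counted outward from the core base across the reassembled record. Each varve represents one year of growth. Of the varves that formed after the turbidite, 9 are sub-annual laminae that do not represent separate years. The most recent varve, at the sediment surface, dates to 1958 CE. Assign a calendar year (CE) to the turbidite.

Total varves = 193 + 1250 + 688 = 2131.
Between varve 1090 and the sediment surface there are 2131 − 1090 = 1041 varves.
Excluding 9 false varves: 1041 − 9 = 1032.
1958 − 1032 = 926 CE.

926 CE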